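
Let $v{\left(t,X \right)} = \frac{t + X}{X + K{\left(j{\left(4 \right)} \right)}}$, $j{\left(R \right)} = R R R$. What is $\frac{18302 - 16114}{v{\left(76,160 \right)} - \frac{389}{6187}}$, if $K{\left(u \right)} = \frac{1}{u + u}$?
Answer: $\frac{277254492036}{178929787} \approx 1549.5$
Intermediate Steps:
$j{\left(R \right)} = R^{3}$ ($j{\left(R \right)} = R^{2} R = R^{3}$)
$K{\left(u \right)} = \frac{1}{2 u}$
$v{\left(t,X \right)} = \frac{X + t}{\frac{1}{128} + X}$ ($v{\left(t,X \right)} = \frac{t + X}{X + \frac{1}{2 \cdot 4^{3}}} = \frac{X + t}{X + \frac{1}{2 \cdot 64}} = \frac{X + t}{X + \frac{1}{2} \cdot \frac{1}{64}} = \frac{X + t}{X + \frac{1}{128}} = \frac{X + t}{\frac{1}{128} + X}$)
$\frac{18302 - 16114}{v{\left(76,160 \right)} - \frac{389}{6187}} = \frac{18302 - 16114}{\frac{128 \left(160 + 76\right)}{1 + 128 \cdot 160} - \frac{389}{6187}} = \frac{2188}{128 \frac{1}{1 + 20480} \cdot 236 - \frac{389}{6187}} = \frac{2188}{128 \cdot \frac{1}{20481} \cdot 236 - \frac{389}{6187}} = \frac{2188}{\frac{30208}{20481} - \frac{389}{6187}} = \frac{2188}{\frac{178929787}{126715947}} = 2188 \cdot \frac{126715947}{178929787} = \frac{277254492036}{178929787}$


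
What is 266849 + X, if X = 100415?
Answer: 367264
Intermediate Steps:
266849 + X = 266849 + 100415 = 367264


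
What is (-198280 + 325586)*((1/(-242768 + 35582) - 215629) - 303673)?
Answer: -6848560206923969/103593 ≈ -6.6110e+10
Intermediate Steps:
(-198280 + 325586)*((1/(-242768 + 35582) - 215629) - 303673) = 127306*((1/(-207186) - 215629) - 303673) = 127306*((-1/207186 - 215629) - 303673) = 127306*(-44675309995/207186 - 303673) = 127306*(-107592104173/207186) = -6848560206923969/103593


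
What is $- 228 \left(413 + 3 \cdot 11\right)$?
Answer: $-101688$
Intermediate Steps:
$- 228 \left(413 + 3 \cdot 11\right) = - 228 \left(413 + 33\right) = \left(-228\right) 446 = -101688$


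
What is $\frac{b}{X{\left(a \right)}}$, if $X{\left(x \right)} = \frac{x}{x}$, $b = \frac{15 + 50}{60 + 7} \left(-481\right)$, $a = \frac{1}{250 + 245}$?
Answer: $- \frac{31265}{67} \approx -466.64$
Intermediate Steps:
$a = \frac{1}{495} \approx 0.0020202$
$b = - \frac{31265}{67}$ ($b = \frac{65}{67} \left(-481\right) = - \frac{31265}{67} \approx -466.64$)
$X{\left(x \right)} = 1$
$\frac{b}{X{\left(a \right)}} = - \frac{31265}{67 \cdot 1} = \left(- \frac{31265}{67}\right) 1 = - \frac{31265}{67}$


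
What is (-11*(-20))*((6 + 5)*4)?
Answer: 9680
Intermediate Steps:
(-11*(-20))*((6 + 5)*4) = 220*(11*4) = 220*44 = 9680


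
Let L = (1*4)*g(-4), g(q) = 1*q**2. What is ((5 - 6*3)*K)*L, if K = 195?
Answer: -162240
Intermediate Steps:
g(q) = q**2
L = 64 (L = (1*4)*(-4)**2 = 4*16 = 64)
((5 - 6*3)*K)*L = ((5 - 6*3)*195)*64 = ((5 - 18)*195)*64 = -13*195*64 = -2535*64 = -162240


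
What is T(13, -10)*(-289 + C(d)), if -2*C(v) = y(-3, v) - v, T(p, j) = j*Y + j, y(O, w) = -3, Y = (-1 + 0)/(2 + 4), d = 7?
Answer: 7100/3 ≈ 2366.7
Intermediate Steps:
Y = -1/6 ≈ -0.16667
T(p, j) = 5*j/6 (T(p, j) = j*(-1/6) + j = -j/6 + j = 5*j/6)
C(v) = 3/2 + v/2 (C(v) = -(-3 - v)/2 = 3/2 + v/2)
T(13, -10)*(-289 + C(d)) = ((5/6)*(-10))*(-289 + (3/2 + (1/2)*7)) = -25*(-289 + (3/2 + 7/2))/3 = -25*(-289 + 5)/3 = -25/3*(-284) = 7100/3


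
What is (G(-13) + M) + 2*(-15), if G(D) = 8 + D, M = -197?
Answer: -232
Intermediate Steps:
(G(-13) + M) + 2*(-15) = ((8 - 13) - 197) + 2*(-15) = (-5 - 197) - 30 = -202 - 30 = -232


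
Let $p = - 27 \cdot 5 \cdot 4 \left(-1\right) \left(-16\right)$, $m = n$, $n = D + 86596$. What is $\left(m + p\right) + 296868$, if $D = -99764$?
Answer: $275060$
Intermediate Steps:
$n = -13168$ ($n = -99764 + 86596 = -13168$)
$m = -13168$
$p = -8640$ ($p = - 27 \cdot 20 \left(-1\right) \left(-16\right) = \left(-27\right) \left(-20\right) \left(-16\right) = 540 \left(-16\right) = -8640$)
$\left(m + p\right) + 296868 = \left(-13168 - 8640\right) + 296868 = -21808 + 296868 = 275060$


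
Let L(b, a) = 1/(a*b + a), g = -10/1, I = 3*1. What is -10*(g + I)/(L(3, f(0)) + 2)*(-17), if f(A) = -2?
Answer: -1904/3 ≈ -634.67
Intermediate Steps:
I = 3
g = -10 (g = -10*1 = -10)
L(b, a) = 1/(a + a*b)
-10*(g + I)/(L(3, f(0)) + 2)*(-17) = -10*(-10 + 3)/(1/((-2)*(1 + 3)) + 2)*(-17) = -(-70)/(-1/2/4 + 2)*(-17) = -(-70)/(-1/2*1/4 + 2)*(-17) = -(-70)/(-1/8 + 2)*(-17) = -(-70)/15/8*(-17) = -(-70)*8/15*(-17) = -10*(-56/15)*(-17) = (112/3)*(-17) = -1904/3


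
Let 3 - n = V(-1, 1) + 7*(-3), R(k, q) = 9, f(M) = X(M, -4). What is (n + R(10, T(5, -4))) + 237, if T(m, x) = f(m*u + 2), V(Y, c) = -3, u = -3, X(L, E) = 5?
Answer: 273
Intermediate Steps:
f(M) = 5
T(m, x) = 5
n = 27 (n = 3 - (-3 + 7*(-3)) = 3 - (-3 - 21) = 3 - 1*(-24) = 3 + 24 = 27)
(n + R(10, T(5, -4))) + 237 = (27 + 9) + 237 = 36 + 237 = 273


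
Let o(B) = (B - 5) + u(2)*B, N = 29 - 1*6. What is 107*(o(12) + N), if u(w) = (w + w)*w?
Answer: 13482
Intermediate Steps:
N = 23 (N = 29 - 6 = 23)
u(w) = 2*w² (u(w) = (2*w)*w = 2*w²)
o(B) = -5 + 9*B (o(B) = (B - 5) + (2*2²)*B = (-5 + B) + (2*4)*B = (-5 + B) + 8*B = -5 + 9*B)
107*(o(12) + N) = 107*((-5 + 9*12) + 23) = 107*((-5 + 108) + 23) = 107*(103 + 23) = 107*126 = 13482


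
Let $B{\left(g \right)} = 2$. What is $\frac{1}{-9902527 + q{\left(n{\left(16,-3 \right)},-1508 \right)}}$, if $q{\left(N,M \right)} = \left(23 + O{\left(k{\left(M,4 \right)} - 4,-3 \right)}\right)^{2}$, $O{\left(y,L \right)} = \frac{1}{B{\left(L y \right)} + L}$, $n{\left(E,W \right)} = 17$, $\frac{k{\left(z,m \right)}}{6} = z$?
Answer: $- \frac{1}{9902043} \approx -1.0099 \cdot 10^{-7}$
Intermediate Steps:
$k{\left(z,m \right)} = 6 z$
$O{\left(y,L \right)} = \frac{1}{2 + L}$
$q{\left(N,M \right)} = 484$ ($q{\left(N,M \right)} = \left(23 + \frac{1}{2 - 3}\right)^{2} = \left(23 + \frac{1}{-1}\right)^{2} = \left(23 - 1\right)^{2} = 22^{2} = 484$)
$\frac{1}{-9902527 + q{\left(n{\left(16,-3 \right)},-1508 \right)}} = \frac{1}{-9902527 + 484} = \frac{1}{-9902043} = - \frac{1}{9902043}$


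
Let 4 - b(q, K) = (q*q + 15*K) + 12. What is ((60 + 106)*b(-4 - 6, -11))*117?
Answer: 1107054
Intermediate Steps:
b(q, K) = -8 - q² - 15*K (b(q, K) = 4 - ((q*q + 15*K) + 12) = 4 - ((q² + 15*K) + 12) = 4 - (12 + q² + 15*K) = 4 + (-12 - q² - 15*K) = -8 - q² - 15*K)
((60 + 106)*b(-4 - 6, -11))*117 = ((60 + 106)*(-8 - (-4 - 6)² - 15*(-11)))*117 = (166*(-8 - 1*(-10)² + 165))*117 = (166*(-8 - 1*100 + 165))*117 = (166*(-8 - 100 + 165))*117 = (166*57)*117 = 9462*117 = 1107054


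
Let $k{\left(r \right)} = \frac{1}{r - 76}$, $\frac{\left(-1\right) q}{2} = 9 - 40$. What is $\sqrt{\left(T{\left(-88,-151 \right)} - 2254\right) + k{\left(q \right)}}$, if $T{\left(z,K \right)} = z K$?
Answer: $\frac{5 \sqrt{86506}}{14} \approx 105.04$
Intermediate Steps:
$T{\left(z,K \right)} = K z$
$q = 62$ ($q = - 2 \left(9 - 40\right) = \left(-2\right) \left(-31\right) = 62$)
$k{\left(r \right)} = \frac{1}{-76 + r}$
$\sqrt{\left(T{\left(-88,-151 \right)} - 2254\right) + k{\left(q \right)}} = \sqrt{\left(\left(-151\right) \left(-88\right) - 2254\right) + \frac{1}{-76 + 62}} = \sqrt{\left(13288 - 2254\right) + \frac{1}{-14}} = \sqrt{11034 - \frac{1}{14}} = \sqrt{\frac{154475}{14}} = \frac{5 \sqrt{86506}}{14}$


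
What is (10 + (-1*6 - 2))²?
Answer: 4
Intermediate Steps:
(10 + (-1*6 - 2))² = (10 + (-6 - 2))² = (10 - 8)² = 2² = 4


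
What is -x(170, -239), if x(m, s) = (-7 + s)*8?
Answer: 1968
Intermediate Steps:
x(m, s) = -56 + 8*s
-x(170, -239) = -(-56 + 8*(-239)) = -(-56 - 1912) = -1*(-1968) = 1968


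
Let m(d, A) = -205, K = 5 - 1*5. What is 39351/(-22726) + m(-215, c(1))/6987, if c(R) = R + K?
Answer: -279604267/158786562 ≈ -1.7609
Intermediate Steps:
K = 0 (K = 5 - 5 = 0)
c(R) = R (c(R) = R + 0 = R)
39351/(-22726) + m(-215, c(1))/6987 = 39351/(-22726) - 205/6987 = 39351*(-1/22726) - 205*1/6987 = -39351/22726 - 205/6987 = -279604267/158786562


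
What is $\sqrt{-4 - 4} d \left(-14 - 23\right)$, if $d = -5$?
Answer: $370 i \sqrt{2} \approx 523.26 i$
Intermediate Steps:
$\sqrt{-4 - 4} d \left(-14 - 23\right) = \sqrt{-4 - 4} \left(-5\right) \left(-14 - 23\right) = \sqrt{-8} \left(-5\right) \left(-14 - 23\right) = 2 i \sqrt{2} \left(-5\right) \left(-37\right) = - 10 i \sqrt{2} \left(-37\right) = 370 i \sqrt{2}$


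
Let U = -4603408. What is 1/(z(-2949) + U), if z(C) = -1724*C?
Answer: 1/480668 ≈ 2.0804e-6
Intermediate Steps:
1/(z(-2949) + U) = 1/(-1724*(-2949) - 4603408) = 1/(5084076 - 4603408) = 1/480668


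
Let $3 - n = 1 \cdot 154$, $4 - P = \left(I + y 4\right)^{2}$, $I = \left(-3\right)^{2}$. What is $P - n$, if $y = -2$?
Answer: $154$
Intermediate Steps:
$I = 9$
$P = 3$ ($P = 4 - \left(9 - 8\right)^{2} = 4 - 1^{2} = 4 - 1 = 3$)
$n = -151$ ($n = 3 - 1 \cdot 154 = 3 - 154 = -151$)
$P - n = 3 - -151 = 3 + 151 = 154$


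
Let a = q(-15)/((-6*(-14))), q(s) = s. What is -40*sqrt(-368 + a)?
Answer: -260*I*sqrt(427)/7 ≈ -767.52*I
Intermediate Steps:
a = -5/28 (a = -15/((-6*(-14))) = -15/84 = -15*1/84 = -5/28 ≈ -0.17857)
-40*sqrt(-368 + a) = -40*sqrt(-368 - 5/28) = -260*I*sqrt(427)/7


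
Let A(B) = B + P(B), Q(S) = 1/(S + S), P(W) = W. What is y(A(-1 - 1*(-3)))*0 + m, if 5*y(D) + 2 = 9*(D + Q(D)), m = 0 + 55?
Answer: 55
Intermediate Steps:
Q(S) = 1/(2*S)
m = 55
A(B) = 2*B (A(B) = B + B = 2*B)
y(D) = -⅖ + 9*D/5 + 9/(10*D) (y(D) = -⅖ + (9*(D + 1/(2*D)))/5 = -⅖ + (9*D + 9/(2*D))/5 = -⅖ + (9*D/5 + 9/(10*D)) = -⅖ + 9*D/5 + 9/(10*D))
y(A(-1 - 1*(-3)))*0 + m = ((9 + 2*(2*(-1 - 1*(-3)))*(-2 + 9*(2*(-1 - 1*(-3)))))/(10*((2*(-1 - 1*(-3))))))*0 + 55 = ((9 + 2*(2*(-1 + 3))*(-2 + 9*(2*(-1 + 3))))/(10*((2*(-1 + 3)))))*0 + 55 = ((9 + 2*(2*2)*(-2 + 9*(2*2)))/(10*((2*2))))*0 + 55 = ((⅒)*(9 + 2*4*(-2 + 9*4))/4)*0 + 55 = ((⅒)*(¼)*(9 + 2*4*(-2 + 36)))*0 + 55 = ((⅒)*(¼)*(9 + 2*4*34))*0 + 55 = ((⅒)*(¼)*(9 + 272))*0 + 55 = ((⅒)*(¼)*281)*0 + 55 = (281/40)*0 + 55 = 0 + 55 = 55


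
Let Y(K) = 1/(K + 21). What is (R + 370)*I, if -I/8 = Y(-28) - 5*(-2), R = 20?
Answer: -215280/7 ≈ -30754.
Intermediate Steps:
Y(K) = 1/(21 + K)
I = -552/7 (I = -8*(1/(21 - 28) - 5*(-2)) = -8*(1/(-7) - (-10)) = -8*(-1/7 - 1*(-10)) = -8*(-1/7 + 10) = -8*69/7 = -552/7 ≈ -78.857)
(R + 370)*I = (20 + 370)*(-552/7) = 390*(-552/7) = -215280/7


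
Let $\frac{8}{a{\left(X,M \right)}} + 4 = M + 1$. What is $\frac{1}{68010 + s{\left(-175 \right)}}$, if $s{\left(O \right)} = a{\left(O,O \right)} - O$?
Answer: $\frac{89}{6068461} \approx 1.4666 \cdot 10^{-5}$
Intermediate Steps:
$a{\left(X,M \right)} = \frac{8}{-3 + M}$ ($a{\left(X,M \right)} = \frac{8}{-4 + \left(M + 1\right)} = \frac{8}{-4 + \left(1 + M\right)} = \frac{8}{-3 + M}$)
$s{\left(O \right)} = - O + \frac{8}{-3 + O}$ ($s{\left(O \right)} = \frac{8}{-3 + O} - O = - O + \frac{8}{-3 + O}$)
$\frac{1}{68010 + s{\left(-175 \right)}} = \frac{1}{68010 + \frac{8 - - 175 \left(-3 - 175\right)}{-3 - 175}} = \frac{1}{68010 + \frac{8 - \left(-175\right) \left(-178\right)}{-178}} = \frac{1}{68010 - \frac{8 - 31150}{178}} = \frac{1}{68010 - - \frac{15571}{89}} = \frac{1}{68010 + \frac{15571}{89}} = \frac{1}{\frac{6068461}{89}} = \frac{89}{6068461}$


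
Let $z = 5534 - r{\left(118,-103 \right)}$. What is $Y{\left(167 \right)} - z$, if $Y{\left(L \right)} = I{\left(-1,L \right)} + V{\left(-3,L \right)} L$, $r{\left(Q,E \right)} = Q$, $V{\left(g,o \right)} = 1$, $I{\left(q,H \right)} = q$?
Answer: $-5250$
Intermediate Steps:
$Y{\left(L \right)} = -1 + L$ ($Y{\left(L \right)} = -1 + 1 L = -1 + L$)
$z = 5416$ ($z = 5534 - 118 = 5416$)
$Y{\left(167 \right)} - z = \left(-1 + 167\right) - 5416 = 166 - 5416 = -5250$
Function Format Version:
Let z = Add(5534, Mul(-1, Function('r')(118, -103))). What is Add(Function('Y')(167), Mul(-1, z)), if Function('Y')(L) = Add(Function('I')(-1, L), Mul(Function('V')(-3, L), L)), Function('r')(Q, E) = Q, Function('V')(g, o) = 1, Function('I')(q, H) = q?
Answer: -5250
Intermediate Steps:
Function('Y')(L) = Add(-1, L) (Function('Y')(L) = Add(-1, Mul(1, L)) = Add(-1, L))
z = 5416 (z = Add(5534, Mul(-1, 118)) = Add(5534, -118) = 5416)
Add(Function('Y')(167), Mul(-1, z)) = Add(Add(-1, 167), Mul(-1, 5416)) = Add(166, -5416) = -5250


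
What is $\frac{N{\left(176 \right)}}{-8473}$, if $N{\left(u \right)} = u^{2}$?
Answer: $- \frac{30976}{8473} \approx -3.6558$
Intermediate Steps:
$\frac{N{\left(176 \right)}}{-8473} = \frac{176^{2}}{-8473} = 30976 \left(- \frac{1}{8473}\right) = - \frac{30976}{8473}$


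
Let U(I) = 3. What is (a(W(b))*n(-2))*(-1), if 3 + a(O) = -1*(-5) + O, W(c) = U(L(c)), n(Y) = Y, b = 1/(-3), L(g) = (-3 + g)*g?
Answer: 10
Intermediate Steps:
L(g) = g*(-3 + g)
b = -⅓ ≈ -0.33333
W(c) = 3
a(O) = 2 + O (a(O) = -3 + (-1*(-5) + O) = -3 + (5 + O) = 2 + O)
(a(W(b))*n(-2))*(-1) = ((2 + 3)*(-2))*(-1) = (5*(-2))*(-1) = -10*(-1) = 10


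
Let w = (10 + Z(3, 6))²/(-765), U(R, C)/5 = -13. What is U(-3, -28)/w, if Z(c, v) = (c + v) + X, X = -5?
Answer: 49725/196 ≈ 253.70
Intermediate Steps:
U(R, C) = -65 (U(R, C) = 5*(-13) = -65)
Z(c, v) = -5 + c + v (Z(c, v) = (c + v) - 5 = -5 + c + v)
w = -196/765 (w = (10 + (-5 + 3 + 6))²/(-765) = (10 + 4)²*(-1/765) = 14²*(-1/765) = 196*(-1/765) = -196/765 ≈ -0.25621)
U(-3, -28)/w = -65/(-196/765) = -65*(-765/196) = 49725/196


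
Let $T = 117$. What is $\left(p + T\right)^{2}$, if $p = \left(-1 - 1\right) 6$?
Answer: $11025$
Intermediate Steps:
$p = -12$ ($p = \left(-2\right) 6 = -12$)
$\left(p + T\right)^{2} = \left(-12 + 117\right)^{2} = 105^{2} = 11025$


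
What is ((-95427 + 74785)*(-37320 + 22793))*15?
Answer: 4497995010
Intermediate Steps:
((-95427 + 74785)*(-37320 + 22793))*15 = -20642*(-14527)*15 = 299866334*15 = 4497995010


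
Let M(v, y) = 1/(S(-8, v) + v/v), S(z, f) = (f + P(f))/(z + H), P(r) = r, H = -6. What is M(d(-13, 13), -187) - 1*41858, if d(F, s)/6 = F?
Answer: -3557923/85 ≈ -41858.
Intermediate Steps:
d(F, s) = 6*F
S(z, f) = 2*f/(-6 + z) (S(z, f) = (f + f)/(z - 6) = (2*f)/(-6 + z) = 2*f/(-6 + z))
M(v, y) = 1/(1 - v/7) (M(v, y) = 1/(2*v/(-6 - 8) + v/v) = 1/(2*v/(-14) + 1) = 1/(2*v*(-1/14) + 1) = 1/(-v/7 + 1) = 1/(1 - v/7))
M(d(-13, 13), -187) - 1*41858 = -7/(-7 + 6*(-13)) - 1*41858 = -7/(-7 - 78) - 41858 = -7/(-85) - 41858 = -7*(-1/85) - 41858 = 7/85 - 41858 = -3557923/85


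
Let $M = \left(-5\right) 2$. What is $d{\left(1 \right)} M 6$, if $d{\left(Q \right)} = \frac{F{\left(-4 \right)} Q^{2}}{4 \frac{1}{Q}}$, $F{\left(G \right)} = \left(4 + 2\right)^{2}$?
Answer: $-540$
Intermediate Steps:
$F{\left(G \right)} = 36$ ($F{\left(G \right)} = 6^{2} = 36$)
$M = -10$
$d{\left(Q \right)} = 9 Q^{3}$ ($d{\left(Q \right)} = \frac{36 Q^{2}}{4 \frac{1}{Q}} = 36 Q^{2} \frac{Q}{4} = 9 Q^{3}$)
$d{\left(1 \right)} M 6 = 9 \cdot 1^{3} \left(-10\right) 6 = 9 \cdot 1 \left(-10\right) 6 = 9 \left(-10\right) 6 = \left(-90\right) 6 = -540$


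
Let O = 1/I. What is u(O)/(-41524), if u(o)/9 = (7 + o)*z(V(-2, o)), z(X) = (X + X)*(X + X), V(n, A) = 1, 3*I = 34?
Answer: -2169/352954 ≈ -0.0061453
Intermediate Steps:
I = 34/3 (I = (1/3)*34 = 34/3 ≈ 11.333)
z(X) = 4*X**2 (z(X) = (2*X)*(2*X) = 4*X**2)
O = 3/34 (O = 1/(34/3) = 3/34 ≈ 0.088235)
u(o) = 252 + 36*o (u(o) = 9*((7 + o)*(4*1**2)) = 9*((7 + o)*(4*1)) = 9*((7 + o)*4) = 9*(28 + 4*o) = 252 + 36*o)
u(O)/(-41524) = (252 + 36*(3/34))/(-41524) = (252 + 54/17)*(-1/41524) = (4338/17)*(-1/41524) = -2169/352954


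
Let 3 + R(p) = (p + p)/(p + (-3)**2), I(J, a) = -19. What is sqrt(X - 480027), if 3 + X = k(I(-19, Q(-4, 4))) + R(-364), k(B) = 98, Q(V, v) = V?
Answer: I*sqrt(60483549935)/355 ≈ 692.77*I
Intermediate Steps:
R(p) = -3 + 2*p/(9 + p) (R(p) = -3 + (p + p)/(p + (-3)**2) = -3 + (2*p)/(p + 9) = -3 + (2*p)/(9 + p) = -3 + 2*p/(9 + p))
X = 33388/355 (X = -3 + (98 + (-27 - 1*(-364))/(9 - 364)) = -3 + (98 + (-27 + 364)/(-355)) = -3 + (98 - 1/355*337) = -3 + (98 - 337/355) = -3 + 34453/355 = 33388/355 ≈ 94.051)
sqrt(X - 480027) = sqrt(33388/355 - 480027) = sqrt(-170376197/355) = I*sqrt(60483549935)/355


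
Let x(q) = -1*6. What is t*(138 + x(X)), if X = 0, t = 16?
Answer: 2112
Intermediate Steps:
x(q) = -6
t*(138 + x(X)) = 16*(138 - 6) = 16*132 = 2112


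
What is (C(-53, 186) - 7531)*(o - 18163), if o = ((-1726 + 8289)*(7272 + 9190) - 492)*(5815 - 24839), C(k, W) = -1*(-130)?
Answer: 15211613043887499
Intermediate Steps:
C(k, W) = 130
o = -2055345616736 (o = (6563*16462 - 492)*(-19024) = (108040106 - 492)*(-19024) = 108039614*(-19024) = -2055345616736)
(C(-53, 186) - 7531)*(o - 18163) = (130 - 7531)*(-2055345616736 - 18163) = -7401*(-2055345634899) = 15211613043887499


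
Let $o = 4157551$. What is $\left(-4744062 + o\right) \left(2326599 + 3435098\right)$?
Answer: $-3379298669167$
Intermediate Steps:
$\left(-4744062 + o\right) \left(2326599 + 3435098\right) = \left(-4744062 + 4157551\right) \left(2326599 + 3435098\right) = \left(-586511\right) 5761697 = -3379298669167$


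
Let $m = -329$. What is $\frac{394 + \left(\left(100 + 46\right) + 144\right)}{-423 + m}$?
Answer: $- \frac{171}{188} \approx -0.90957$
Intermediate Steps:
$\frac{394 + \left(\left(100 + 46\right) + 144\right)}{-423 + m} = \frac{394 + \left(\left(100 + 46\right) + 144\right)}{-423 - 329} = \frac{394 + \left(146 + 144\right)}{-752} = \left(394 + 290\right) \left(- \frac{1}{752}\right) = 684 \left(- \frac{1}{752}\right) = - \frac{171}{188}$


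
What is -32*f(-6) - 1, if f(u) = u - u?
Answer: -1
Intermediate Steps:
f(u) = 0
-32*f(-6) - 1 = -32*0 - 1 = 0 - 1 = -1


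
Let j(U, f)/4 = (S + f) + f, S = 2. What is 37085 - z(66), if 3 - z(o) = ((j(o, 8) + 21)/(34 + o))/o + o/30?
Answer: 81585271/2200 ≈ 37084.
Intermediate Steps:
j(U, f) = 8 + 8*f (j(U, f) = 4*((2 + f) + f) = 4*(2 + 2*f) = 8 + 8*f)
z(o) = 3 - o/30 - 93/(o*(34 + o)) (z(o) = 3 - ((((8 + 8*8) + 21)/(34 + o))/o + o/30) = 3 - ((((8 + 64) + 21)/(34 + o))/o + o*(1/30)) = 3 - (((72 + 21)/(34 + o))/o + o/30) = 3 - ((93/(34 + o))/o + o/30) = 3 - (93/(o*(34 + o)) + o/30) = 3 - (o/30 + 93/(o*(34 + o))) = 3 + (-o/30 - 93/(o*(34 + o))) = 3 - o/30 - 93/(o*(34 + o)))
37085 - z(66) = 37085 - (-2790 - 1*66³ + 56*66² + 3060*66)/(30*66*(34 + 66)) = 37085 - (-2790 - 1*287496 + 56*4356 + 201960)/(30*66*100) = 37085 - (-2790 - 287496 + 243936 + 201960)/(30*66*100) = 37085 - 155610/(30*66*100) = 37085 - 1*1729/2200 = 37085 - 1729/2200 = 81585271/2200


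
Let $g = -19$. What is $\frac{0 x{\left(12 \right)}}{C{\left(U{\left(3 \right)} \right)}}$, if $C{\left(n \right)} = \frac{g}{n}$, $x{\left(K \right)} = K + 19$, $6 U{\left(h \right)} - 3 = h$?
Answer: $0$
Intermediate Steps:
$U{\left(h \right)} = \frac{1}{2} + \frac{h}{6}$
$x{\left(K \right)} = 19 + K$
$C{\left(n \right)} = - \frac{19}{n}$
$\frac{0 x{\left(12 \right)}}{C{\left(U{\left(3 \right)} \right)}} = \frac{0 \left(19 + 12\right)}{\left(-19\right) \frac{1}{\frac{1}{2} + \frac{1}{6} \cdot 3}} = \frac{0 \cdot 31}{\left(-19\right) \frac{1}{\frac{1}{2} + \frac{1}{2}}} = \frac{0}{\left(-19\right) 1^{-1}} = \frac{0}{\left(-19\right) 1} = \frac{0}{-19} = 0 \left(- \frac{1}{19}\right) = 0$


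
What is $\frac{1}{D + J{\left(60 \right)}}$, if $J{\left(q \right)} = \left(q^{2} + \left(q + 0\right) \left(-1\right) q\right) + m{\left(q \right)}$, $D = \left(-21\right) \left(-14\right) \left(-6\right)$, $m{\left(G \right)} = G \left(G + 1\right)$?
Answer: $\frac{1}{1896} \approx 0.00052743$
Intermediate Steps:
$m{\left(G \right)} = G \left(1 + G\right)$
$D = -1764$ ($D = 294 \left(-6\right) = -1764$)
$J{\left(q \right)} = q \left(1 + q\right)$ ($J{\left(q \right)} = \left(q^{2} + \left(q + 0\right) \left(-1\right) q\right) + q \left(1 + q\right) = \left(q^{2} + q \left(-1\right) q\right) + q \left(1 + q\right) = \left(q^{2} + - q q\right) + q \left(1 + q\right) = \left(q^{2} - q^{2}\right) + q \left(1 + q\right) = 0 + q \left(1 + q\right) = q \left(1 + q\right)$)
$\frac{1}{D + J{\left(60 \right)}} = \frac{1}{-1764 + 60 \left(1 + 60\right)} = \frac{1}{-1764 + 60 \cdot 61} = \frac{1}{-1764 + 3660} = \frac{1}{1896}$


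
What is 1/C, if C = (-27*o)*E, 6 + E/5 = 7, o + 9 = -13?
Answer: 1/2970 ≈ 0.00033670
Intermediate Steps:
o = -22 (o = -9 - 13 = -22)
E = 5 (E = -30 + 5*7 = -30 + 35 = 5)
C = 2970 (C = -27*(-22)*5 = 594*5 = 2970)
1/C = 1/2970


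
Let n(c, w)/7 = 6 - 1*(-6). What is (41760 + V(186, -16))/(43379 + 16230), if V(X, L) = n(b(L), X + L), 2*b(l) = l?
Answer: 3804/5419 ≈ 0.70197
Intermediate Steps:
b(l) = l/2
n(c, w) = 84 (n(c, w) = 7*(6 - 1*(-6)) = 7*(6 + 6) = 7*12 = 84)
V(X, L) = 84
(41760 + V(186, -16))/(43379 + 16230) = (41760 + 84)/(43379 + 16230) = 41844/59609 = 41844*(1/59609) = 3804/5419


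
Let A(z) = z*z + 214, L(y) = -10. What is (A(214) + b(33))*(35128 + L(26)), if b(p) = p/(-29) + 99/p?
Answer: 46859492592/29 ≈ 1.6158e+9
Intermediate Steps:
b(p) = 99/p - p/29 (b(p) = p*(-1/29) + 99/p = -p/29 + 99/p = 99/p - p/29)
A(z) = 214 + z² (A(z) = z² + 214 = 214 + z²)
(A(214) + b(33))*(35128 + L(26)) = ((214 + 214²) + (99/33 - 1/29*33))*(35128 - 10) = ((214 + 45796) + (99*(1/33) - 33/29))*35118 = (46010 + (3 - 33/29))*35118 = (46010 + 54/29)*35118 = (1334344/29)*35118 = 46859492592/29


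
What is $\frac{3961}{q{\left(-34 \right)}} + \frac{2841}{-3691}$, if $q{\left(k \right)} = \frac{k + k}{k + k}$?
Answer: $\frac{14617210}{3691} \approx 3960.2$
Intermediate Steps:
$q{\left(k \right)} = 1$ ($q{\left(k \right)} = \frac{2 k}{2 k} = 2 k \frac{1}{2 k} = 1$)
$\frac{3961}{q{\left(-34 \right)}} + \frac{2841}{-3691} = \frac{3961}{1} + \frac{2841}{-3691} = 3961 \cdot 1 + 2841 \left(- \frac{1}{3691}\right) = 3961 - \frac{2841}{3691} = \frac{14617210}{3691}$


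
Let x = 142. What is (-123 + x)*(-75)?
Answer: -1425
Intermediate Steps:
(-123 + x)*(-75) = (-123 + 142)*(-75) = 19*(-75) = -1425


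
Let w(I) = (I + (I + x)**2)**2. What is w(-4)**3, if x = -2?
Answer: 1073741824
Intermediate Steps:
w(I) = (I + (-2 + I)**2)**2 (w(I) = (I + (I - 2)**2)**2 = (I + (-2 + I)**2)**2)
w(-4)**3 = ((-4 + (-2 - 4)**2)**2)**3 = ((-4 + (-6)**2)**2)**3 = ((-4 + 36)**2)**3 = (32**2)**3 = 1024**3 = 1073741824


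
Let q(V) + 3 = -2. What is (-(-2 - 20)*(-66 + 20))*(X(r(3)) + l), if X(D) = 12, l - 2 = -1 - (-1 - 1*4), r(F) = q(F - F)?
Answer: -18216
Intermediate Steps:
q(V) = -5 (q(V) = -3 - 2 = -5)
r(F) = -5
l = 6 (l = 2 + (-1 - (-1 - 1*4)) = 2 + (-1 - (-1 - 4)) = 2 + (-1 - 1*(-5)) = 2 + (-1 + 5) = 2 + 4 = 6)
(-(-2 - 20)*(-66 + 20))*(X(r(3)) + l) = (-(-2 - 20)*(-66 + 20))*(12 + 6) = -(-22)*(-46)*18 = -1*1012*18 = -1012*18 = -18216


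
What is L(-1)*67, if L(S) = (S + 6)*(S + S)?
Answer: -670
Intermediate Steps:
L(S) = 2*S*(6 + S) (L(S) = (6 + S)*(2*S) = 2*S*(6 + S))
L(-1)*67 = (2*(-1)*(6 - 1))*67 = (2*(-1)*5)*67 = -10*67 = -670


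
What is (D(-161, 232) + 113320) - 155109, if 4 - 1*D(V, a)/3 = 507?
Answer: -43298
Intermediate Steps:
D(V, a) = -1509 (D(V, a) = 12 - 3*507 = 12 - 1521 = -1509)
(D(-161, 232) + 113320) - 155109 = (-1509 + 113320) - 155109 = 111811 - 155109 = -43298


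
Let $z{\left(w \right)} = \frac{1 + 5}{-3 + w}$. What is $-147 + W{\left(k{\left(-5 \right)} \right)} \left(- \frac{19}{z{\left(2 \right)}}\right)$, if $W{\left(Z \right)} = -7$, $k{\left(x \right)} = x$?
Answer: $- \frac{1015}{6} \approx -169.17$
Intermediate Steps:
$z{\left(w \right)} = \frac{6}{-3 + w}$
$-147 + W{\left(k{\left(-5 \right)} \right)} \left(- \frac{19}{z{\left(2 \right)}}\right) = -147 - 7 \left(- \frac{19}{6 \frac{1}{-3 + 2}}\right) = -147 - 7 \left(- \frac{19}{6 \frac{1}{-1}}\right) = -147 - 7 \left(- \frac{19}{6 \left(-1\right)}\right) = -147 - 7 \left(- \frac{19}{-6}\right) = -147 - 7 \left(\left(-19\right) \left(- \frac{1}{6}\right)\right) = -147 - \frac{133}{6} = - \frac{1015}{6}$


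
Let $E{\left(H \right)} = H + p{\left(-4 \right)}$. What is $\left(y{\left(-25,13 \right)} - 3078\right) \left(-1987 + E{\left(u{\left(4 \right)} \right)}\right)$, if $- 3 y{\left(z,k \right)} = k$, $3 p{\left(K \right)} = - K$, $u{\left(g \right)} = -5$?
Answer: $\frac{55223084}{9} \approx 6.1359 \cdot 10^{6}$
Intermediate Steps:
$p{\left(K \right)} = - \frac{K}{3}$ ($p{\left(K \right)} = \frac{\left(-1\right) K}{3} = - \frac{K}{3}$)
$y{\left(z,k \right)} = - \frac{k}{3}$
$E{\left(H \right)} = \frac{4}{3} + H$ ($E{\left(H \right)} = H - - \frac{4}{3} = H + \frac{4}{3} = \frac{4}{3} + H$)
$\left(y{\left(-25,13 \right)} - 3078\right) \left(-1987 + E{\left(u{\left(4 \right)} \right)}\right) = \left(\left(- \frac{1}{3}\right) 13 - 3078\right) \left(-1987 + \left(\frac{4}{3} - 5\right)\right) = \left(- \frac{13}{3} - 3078\right) \left(-1987 - \frac{11}{3}\right) = \left(- \frac{9247}{3}\right) \left(- \frac{5972}{3}\right) = \frac{55223084}{9}$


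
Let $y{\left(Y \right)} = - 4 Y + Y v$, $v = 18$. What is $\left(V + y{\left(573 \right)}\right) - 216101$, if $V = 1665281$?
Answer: $1457202$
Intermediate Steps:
$y{\left(Y \right)} = 14 Y$ ($y{\left(Y \right)} = - 4 Y + Y 18 = - 4 Y + 18 Y = 14 Y$)
$\left(V + y{\left(573 \right)}\right) - 216101 = \left(1665281 + 14 \cdot 573\right) - 216101 = \left(1665281 + 8022\right) - 216101 = 1673303 - 216101 = 1457202$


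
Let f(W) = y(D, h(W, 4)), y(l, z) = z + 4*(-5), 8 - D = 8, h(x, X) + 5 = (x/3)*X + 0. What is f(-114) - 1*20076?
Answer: -20253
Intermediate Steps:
h(x, X) = -5 + X*x/3 (h(x, X) = -5 + ((x/3)*X + 0) = -5 + (X*x/3 + 0) = -5 + X*x/3)
D = 0 (D = 8 - 1*8 = 8 - 8 = 0)
y(l, z) = -20 + z (y(l, z) = z - 20 = -20 + z)
f(W) = -25 + 4*W/3 (f(W) = -20 + (-5 + (⅓)*4*W) = -20 + (-5 + 4*W/3) = -25 + 4*W/3)
f(-114) - 1*20076 = (-25 + (4/3)*(-114)) - 1*20076 = (-25 - 152) - 20076 = -177 - 20076 = -20253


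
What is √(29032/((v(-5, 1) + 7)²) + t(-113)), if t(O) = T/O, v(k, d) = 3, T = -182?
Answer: 8*√1456118/565 ≈ 17.086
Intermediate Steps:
t(O) = -182/O
√(29032/((v(-5, 1) + 7)²) + t(-113)) = √(29032/((3 + 7)²) - 182/(-113)) = √(29032/(10²) - 182*(-1/113)) = √(29032/100 + 182/113) = √(29032*(1/100) + 182/113) = √(7258/25 + 182/113) = √(824704/2825) = 8*√1456118/565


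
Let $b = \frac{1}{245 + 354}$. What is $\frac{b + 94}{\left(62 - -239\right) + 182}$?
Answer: $\frac{18769}{96439} \approx 0.19462$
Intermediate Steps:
$b = \frac{1}{599} \approx 0.0016694$
$\frac{b + 94}{\left(62 - -239\right) + 182} = \frac{\frac{1}{599} + 94}{\left(62 - -239\right) + 182} = \frac{56307}{599 \left(\left(62 + 239\right) + 182\right)} = \frac{56307}{599 \left(301 + 182\right)} = \frac{56307}{599 \cdot 483} = \frac{56307}{599} \cdot \frac{1}{483} = \frac{18769}{96439}$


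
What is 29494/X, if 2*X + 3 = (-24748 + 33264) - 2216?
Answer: 58988/6297 ≈ 9.3676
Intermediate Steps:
X = 6297/2 (X = -3/2 + ((-24748 + 33264) - 2216)/2 = -3/2 + (8516 - 2216)/2 = -3/2 + (½)*6300 = -3/2 + 3150 = 6297/2 ≈ 3148.5)
29494/X = 29494/(6297/2) = 29494*(2/6297) = 58988/6297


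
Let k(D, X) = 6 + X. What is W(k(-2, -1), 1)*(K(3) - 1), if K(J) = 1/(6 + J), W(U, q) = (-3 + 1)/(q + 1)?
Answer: 8/9 ≈ 0.88889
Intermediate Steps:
W(U, q) = -2/(1 + q)
W(k(-2, -1), 1)*(K(3) - 1) = (-2/(1 + 1))*(1/(6 + 3) - 1) = (-2/2)*(1/9 - 1) = (-2*1/2)*(1/9 - 1) = -1*(-8/9) = 8/9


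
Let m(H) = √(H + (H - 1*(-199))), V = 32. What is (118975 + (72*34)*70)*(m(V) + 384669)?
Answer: 111682874115 + 290335*√263 ≈ 1.1169e+11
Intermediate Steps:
m(H) = √(199 + 2*H) (m(H) = √(H + (H + 199)) = √(H + (199 + H)) = √(199 + 2*H))
(118975 + (72*34)*70)*(m(V) + 384669) = (118975 + (72*34)*70)*(√(199 + 2*32) + 384669) = (118975 + 2448*70)*(√(199 + 64) + 384669) = (118975 + 171360)*(√263 + 384669) = 290335*(384669 + √263) = 111682874115 + 290335*√263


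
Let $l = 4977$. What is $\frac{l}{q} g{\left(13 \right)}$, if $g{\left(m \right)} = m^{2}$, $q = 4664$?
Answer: $\frac{841113}{4664} \approx 180.34$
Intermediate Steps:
$\frac{l}{q} g{\left(13 \right)} = \frac{4977}{4664} \cdot 13^{2} = 4977 \cdot \frac{1}{4664} \cdot 169 = \frac{4977}{4664} \cdot 169 = \frac{841113}{4664}$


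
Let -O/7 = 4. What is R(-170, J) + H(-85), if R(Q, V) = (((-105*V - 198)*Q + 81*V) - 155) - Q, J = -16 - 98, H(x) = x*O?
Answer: -2008079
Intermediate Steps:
O = -28 (O = -7*4 = -28)
H(x) = -28*x (H(x) = x*(-28) = -28*x)
J = -114
R(Q, V) = -155 - Q + 81*V + Q*(-198 - 105*V) (R(Q, V) = (((-198 - 105*V)*Q + 81*V) - 155) - Q = ((Q*(-198 - 105*V) + 81*V) - 155) - Q = ((81*V + Q*(-198 - 105*V)) - 155) - Q = (-155 + 81*V + Q*(-198 - 105*V)) - Q = -155 - Q + 81*V + Q*(-198 - 105*V))
R(-170, J) + H(-85) = (-155 - 199*(-170) + 81*(-114) - 105*(-170)*(-114)) - 28*(-85) = (-155 + 33830 - 9234 - 2034900) + 2380 = -2010459 + 2380 = -2008079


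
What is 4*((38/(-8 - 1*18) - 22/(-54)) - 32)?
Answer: -46408/351 ≈ -132.22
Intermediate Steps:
4*((38/(-8 - 1*18) - 22/(-54)) - 32) = 4*((38/(-8 - 18) - 22*(-1/54)) - 32) = 4*((38/(-26) + 11/27) - 32) = 4*((38*(-1/26) + 11/27) - 32) = 4*((-19/13 + 11/27) - 32) = 4*(-370/351 - 32) = 4*(-11602/351) = -46408/351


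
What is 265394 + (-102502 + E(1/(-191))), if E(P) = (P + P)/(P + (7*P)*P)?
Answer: 14986255/92 ≈ 1.6289e+5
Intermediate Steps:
E(P) = 2*P/(P + 7*P²) (E(P) = (2*P)/(P + 7*P²) = 2*P/(P + 7*P²))
265394 + (-102502 + E(1/(-191))) = 265394 + (-102502 + 2/(1 + 7/(-191))) = 265394 + (-102502 + 2/(1 + 7*(-1/191))) = 265394 + (-102502 + 2/(1 - 7/191)) = 265394 + (-102502 + 2/(184/191)) = 265394 + (-102502 + 2*(191/184)) = 265394 + (-102502 + 191/92) = 265394 - 9429993/92 = 14986255/92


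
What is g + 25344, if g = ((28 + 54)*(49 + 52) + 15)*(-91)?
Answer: -729683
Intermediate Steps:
g = -755027 (g = (82*101 + 15)*(-91) = (8282 + 15)*(-91) = 8297*(-91) = -755027)
g + 25344 = -755027 + 25344 = -729683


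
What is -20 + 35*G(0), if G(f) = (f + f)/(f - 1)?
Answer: -20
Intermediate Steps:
G(f) = 2*f/(-1 + f) (G(f) = (2*f)/(-1 + f) = 2*f/(-1 + f))
-20 + 35*G(0) = -20 + 35*(2*0/(-1 + 0)) = -20 + 35*(2*0/(-1)) = -20 + 35*(2*0*(-1)) = -20 + 35*0 = -20 + 0 = -20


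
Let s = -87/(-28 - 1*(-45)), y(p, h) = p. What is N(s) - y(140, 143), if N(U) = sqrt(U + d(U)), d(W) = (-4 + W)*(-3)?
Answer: -140 + 3*sqrt(714)/17 ≈ -135.28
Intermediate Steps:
d(W) = 12 - 3*W
s = -87/17 (s = -87/(-28 + 45) = -87/17 ≈ -5.1176)
N(U) = sqrt(12 - 2*U) (N(U) = sqrt(U + (12 - 3*U)) = sqrt(12 - 2*U))
N(s) - y(140, 143) = sqrt(12 - 2*(-87/17)) - 1*140 = sqrt(12 + 174/17) - 140 = sqrt(378/17) - 140 = 3*sqrt(714)/17 - 140 = -140 + 3*sqrt(714)/17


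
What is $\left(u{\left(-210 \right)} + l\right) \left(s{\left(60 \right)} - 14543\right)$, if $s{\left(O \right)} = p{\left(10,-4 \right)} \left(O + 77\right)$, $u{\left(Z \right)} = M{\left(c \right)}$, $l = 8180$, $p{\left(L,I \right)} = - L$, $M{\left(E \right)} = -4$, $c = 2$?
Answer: $-130104688$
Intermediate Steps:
$u{\left(Z \right)} = -4$
$s{\left(O \right)} = -770 - 10 O$ ($s{\left(O \right)} = \left(-1\right) 10 \left(O + 77\right) = - 10 \left(77 + O\right) = -770 - 10 O$)
$\left(u{\left(-210 \right)} + l\right) \left(s{\left(60 \right)} - 14543\right) = \left(-4 + 8180\right) \left(\left(-770 - 600\right) - 14543\right) = 8176 \left(\left(-770 - 600\right) - 14543\right) = 8176 \left(-1370 - 14543\right) = 8176 \left(-15913\right) = -130104688$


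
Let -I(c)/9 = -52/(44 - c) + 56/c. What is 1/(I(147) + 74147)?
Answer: 721/53454239 ≈ 1.3488e-5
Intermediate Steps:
I(c) = -504/c + 468/(44 - c) (I(c) = -9*(-52/(44 - c) + 56/c) = -504/c + 468/(44 - c))
1/(I(147) + 74147) = 1/(36*(616 - 27*147)/(147*(-44 + 147)) + 74147) = 1/(36*(1/147)*(616 - 3969)/103 + 74147) = 1/(36*(1/147)*(1/103)*(-3353) + 74147) = 1/(-5748/721 + 74147) = 1/(53454239/721) = 721/53454239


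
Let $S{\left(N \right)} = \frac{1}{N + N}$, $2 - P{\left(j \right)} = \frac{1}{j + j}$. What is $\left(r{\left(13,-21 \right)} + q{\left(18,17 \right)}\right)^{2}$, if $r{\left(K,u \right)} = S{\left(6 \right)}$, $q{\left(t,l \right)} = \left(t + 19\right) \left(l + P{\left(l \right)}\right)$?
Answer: $\frac{20508244849}{41616} \approx 4.928 \cdot 10^{5}$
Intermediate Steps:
$P{\left(j \right)} = 2 - \frac{1}{2 j}$ ($P{\left(j \right)} = 2 - \frac{1}{j + j} = 2 - \frac{1}{2 j}$)
$S{\left(N \right)} = \frac{1}{2 N}$
$q{\left(t,l \right)} = \left(19 + t\right) \left(2 + l - \frac{1}{2 l}\right)$ ($q{\left(t,l \right)} = \left(t + 19\right) \left(l + \left(2 - \frac{1}{2 l}\right)\right) = \left(19 + t\right) \left(2 + l - \frac{1}{2 l}\right)$)
$r{\left(K,u \right)} = \frac{1}{12}$ ($r{\left(K,u \right)} = \frac{1}{2 \cdot 6} = \frac{1}{2} \cdot \frac{1}{6} = \frac{1}{12}$)
$\left(r{\left(13,-21 \right)} + q{\left(18,17 \right)}\right)^{2} = \left(\frac{1}{12} + \left(38 + 2 \cdot 18 + 19 \cdot 17 - \frac{19}{2 \cdot 17} + 17 \cdot 18 - \frac{9}{17}\right)\right)^{2} = \left(\frac{1}{12} + \left(38 + 36 + 323 - \frac{19}{34} + 306 - 9 \cdot \frac{1}{17}\right)\right)^{2} = \left(\frac{1}{12} + \left(38 + 36 + 323 - \frac{19}{34} + 306 - \frac{9}{17}\right)\right)^{2} = \left(\frac{1}{12} + \frac{23865}{34}\right)^{2} = \left(\frac{143207}{204}\right)^{2} = \frac{20508244849}{41616}$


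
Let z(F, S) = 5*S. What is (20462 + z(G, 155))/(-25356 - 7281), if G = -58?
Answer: -7079/10879 ≈ -0.65070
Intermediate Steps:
(20462 + z(G, 155))/(-25356 - 7281) = (20462 + 5*155)/(-25356 - 7281) = (20462 + 775)/(-32637) = 21237*(-1/32637) = -7079/10879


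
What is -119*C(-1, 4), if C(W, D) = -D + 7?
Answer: -357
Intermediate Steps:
C(W, D) = 7 - D
-119*C(-1, 4) = -119*(7 - 1*4) = -119*(7 - 4) = -119*3 = -357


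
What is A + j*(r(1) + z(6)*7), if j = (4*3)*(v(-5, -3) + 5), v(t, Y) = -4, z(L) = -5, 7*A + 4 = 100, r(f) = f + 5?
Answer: -2340/7 ≈ -334.29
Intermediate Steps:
r(f) = 5 + f
A = 96/7 (A = -4/7 + (1/7)*100 = -4/7 + 100/7 = 96/7 ≈ 13.714)
j = 12 (j = (4*3)*(-4 + 5) = 12*1 = 12)
A + j*(r(1) + z(6)*7) = 96/7 + 12*((5 + 1) - 5*7) = 96/7 + 12*(6 - 35) = 96/7 + 12*(-29) = 96/7 - 348 = -2340/7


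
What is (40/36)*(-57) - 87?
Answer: -451/3 ≈ -150.33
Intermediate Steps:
(40/36)*(-57) - 87 = (40*(1/36))*(-57) - 87 = (10/9)*(-57) - 87 = -190/3 - 87 = -451/3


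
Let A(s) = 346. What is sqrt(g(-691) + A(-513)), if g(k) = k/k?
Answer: sqrt(347) ≈ 18.628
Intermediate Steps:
g(k) = 1
sqrt(g(-691) + A(-513)) = sqrt(1 + 346) = sqrt(347)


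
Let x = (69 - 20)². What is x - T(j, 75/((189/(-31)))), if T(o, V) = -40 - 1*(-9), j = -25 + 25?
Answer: 2432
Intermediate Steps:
j = 0
T(o, V) = -31 (T(o, V) = -40 + 9 = -31)
x = 2401 (x = 49² = 2401)
x - T(j, 75/((189/(-31)))) = 2401 - 1*(-31) = 2401 + 31 = 2432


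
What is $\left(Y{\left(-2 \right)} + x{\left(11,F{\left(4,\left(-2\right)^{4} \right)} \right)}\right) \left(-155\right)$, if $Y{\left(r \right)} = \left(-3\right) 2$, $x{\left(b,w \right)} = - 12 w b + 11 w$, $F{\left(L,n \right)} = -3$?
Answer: $-55335$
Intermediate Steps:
$x{\left(b,w \right)} = 11 w - 12 b w$ ($x{\left(b,w \right)} = - 12 b w + 11 w = 11 w - 12 b w$)
$Y{\left(r \right)} = -6$
$\left(Y{\left(-2 \right)} + x{\left(11,F{\left(4,\left(-2\right)^{4} \right)} \right)}\right) \left(-155\right) = \left(-6 - 3 \left(11 - 132\right)\right) \left(-155\right) = \left(-6 - -363\right) \left(-155\right) = \left(-6 + 363\right) \left(-155\right) = 357 \left(-155\right) = -55335$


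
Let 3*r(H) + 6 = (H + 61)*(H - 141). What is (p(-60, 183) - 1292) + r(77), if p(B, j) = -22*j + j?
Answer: -8081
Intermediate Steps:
p(B, j) = -21*j
r(H) = -2 + (-141 + H)*(61 + H)/3 (r(H) = -2 + ((H + 61)*(H - 141))/3 = -2 + ((61 + H)*(-141 + H))/3 = -2 + ((-141 + H)*(61 + H))/3 = -2 + (-141 + H)*(61 + H)/3)
(p(-60, 183) - 1292) + r(77) = (-21*183 - 1292) + (-2869 - 80/3*77 + (⅓)*77²) = (-3843 - 1292) + (-2869 - 6160/3 + (⅓)*5929) = -5135 + (-2869 - 6160/3 + 5929/3) = -5135 - 2946 = -8081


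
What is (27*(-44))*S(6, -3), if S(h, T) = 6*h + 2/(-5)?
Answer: -211464/5 ≈ -42293.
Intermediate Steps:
S(h, T) = -⅖ + 6*h (S(h, T) = 6*h + 2*(-⅕) = 6*h - ⅖ = -⅖ + 6*h)
(27*(-44))*S(6, -3) = (27*(-44))*(-⅖ + 6*6) = -1188*(-⅖ + 36) = -1188*178/5 = -211464/5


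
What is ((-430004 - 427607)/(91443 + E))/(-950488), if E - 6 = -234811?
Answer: -857611/136263860656 ≈ -6.2938e-6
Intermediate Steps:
E = -234805 (E = 6 - 234811 = -234805)
((-430004 - 427607)/(91443 + E))/(-950488) = ((-430004 - 427607)/(91443 - 234805))/(-950488) = -857611/(-143362)*(-1/950488) = -857611*(-1/143362)*(-1/950488) = (857611/143362)*(-1/950488) = -857611/136263860656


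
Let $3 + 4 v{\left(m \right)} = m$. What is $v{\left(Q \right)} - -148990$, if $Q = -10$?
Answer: $\frac{595947}{4} \approx 1.4899 \cdot 10^{5}$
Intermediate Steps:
$v{\left(m \right)} = - \frac{3}{4} + \frac{m}{4}$
$v{\left(Q \right)} - -148990 = \left(- \frac{3}{4} + \frac{1}{4} \left(-10\right)\right) - -148990 = \left(- \frac{3}{4} - \frac{5}{2}\right) + 148990 = - \frac{13}{4} + 148990 = \frac{595947}{4}$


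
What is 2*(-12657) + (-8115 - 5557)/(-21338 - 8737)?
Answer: -761304878/30075 ≈ -25314.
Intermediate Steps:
2*(-12657) + (-8115 - 5557)/(-21338 - 8737) = -25314 - 13672/(-30075) = -25314 - 13672*(-1/30075) = -25314 + 13672/30075 = -761304878/30075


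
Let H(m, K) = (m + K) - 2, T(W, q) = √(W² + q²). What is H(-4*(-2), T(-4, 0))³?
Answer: 1000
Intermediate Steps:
H(m, K) = -2 + K + m (H(m, K) = (K + m) - 2 = -2 + K + m)
H(-4*(-2), T(-4, 0))³ = (-2 + √((-4)² + 0²) - 4*(-2))³ = (-2 + √(16 + 0) + 8)³ = (-2 + √16 + 8)³ = (-2 + 4 + 8)³ = 10³ = 1000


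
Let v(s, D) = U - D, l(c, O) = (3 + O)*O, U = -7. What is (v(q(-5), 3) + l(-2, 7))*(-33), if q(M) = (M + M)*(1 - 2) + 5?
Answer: -1980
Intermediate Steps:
q(M) = 5 - 2*M (q(M) = (2*M)*(-1) + 5 = -2*M + 5 = 5 - 2*M)
l(c, O) = O*(3 + O)
v(s, D) = -7 - D
(v(q(-5), 3) + l(-2, 7))*(-33) = ((-7 - 1*3) + 7*(3 + 7))*(-33) = ((-7 - 3) + 7*10)*(-33) = (-10 + 70)*(-33) = 60*(-33) = -1980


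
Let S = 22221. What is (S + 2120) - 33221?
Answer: -8880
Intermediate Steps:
(S + 2120) - 33221 = (22221 + 2120) - 33221 = 24341 - 33221 = -8880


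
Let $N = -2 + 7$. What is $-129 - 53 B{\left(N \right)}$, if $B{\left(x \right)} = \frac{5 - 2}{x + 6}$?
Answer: $- \frac{1578}{11} \approx -143.45$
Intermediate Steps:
$N = 5$
$B{\left(x \right)} = \frac{3}{6 + x}$
$-129 - 53 B{\left(N \right)} = -129 - 53 \frac{3}{6 + 5} = -129 - 53 \cdot \frac{3}{11} = -129 - 53 \cdot 3 \cdot \frac{1}{11} = -129 - \frac{159}{11} = - \frac{1578}{11}$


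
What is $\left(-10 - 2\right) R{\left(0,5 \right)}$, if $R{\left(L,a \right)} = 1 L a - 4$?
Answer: $48$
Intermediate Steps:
$R{\left(L,a \right)} = -4 + L a$ ($R{\left(L,a \right)} = L a - 4 = -4 + L a$)
$\left(-10 - 2\right) R{\left(0,5 \right)} = \left(-10 - 2\right) \left(-4 + 0 \cdot 5\right) = - 12 \left(-4 + 0\right) = \left(-12\right) \left(-4\right) = 48$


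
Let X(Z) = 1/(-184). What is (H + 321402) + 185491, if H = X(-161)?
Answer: 93268311/184 ≈ 5.0689e+5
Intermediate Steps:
X(Z) = -1/184
H = -1/184 ≈ -0.0054348
(H + 321402) + 185491 = (-1/184 + 321402) + 185491 = 59137967/184 + 185491 = 93268311/184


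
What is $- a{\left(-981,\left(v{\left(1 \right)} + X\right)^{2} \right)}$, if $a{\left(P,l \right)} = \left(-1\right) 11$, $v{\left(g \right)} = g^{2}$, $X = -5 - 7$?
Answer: $11$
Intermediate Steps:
$X = -12$
$a{\left(P,l \right)} = -11$
$- a{\left(-981,\left(v{\left(1 \right)} + X\right)^{2} \right)} = \left(-1\right) \left(-11\right) = 11$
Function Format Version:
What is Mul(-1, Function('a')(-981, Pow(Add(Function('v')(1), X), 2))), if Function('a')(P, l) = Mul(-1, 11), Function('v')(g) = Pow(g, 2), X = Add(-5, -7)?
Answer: 11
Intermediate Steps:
X = -12
Function('a')(P, l) = -11
Mul(-1, Function('a')(-981, Pow(Add(Function('v')(1), X), 2))) = Mul(-1, -11) = 11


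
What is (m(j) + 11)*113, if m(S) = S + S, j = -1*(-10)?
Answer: 3503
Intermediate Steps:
j = 10
m(S) = 2*S
(m(j) + 11)*113 = (2*10 + 11)*113 = (20 + 11)*113 = 31*113 = 3503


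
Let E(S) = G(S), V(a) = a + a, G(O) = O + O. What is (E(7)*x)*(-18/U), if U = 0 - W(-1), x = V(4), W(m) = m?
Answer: -2016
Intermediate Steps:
G(O) = 2*O
V(a) = 2*a
x = 8 (x = 2*4 = 8)
E(S) = 2*S
U = 1 (U = 0 - 1*(-1) = 0 + 1 = 1)
(E(7)*x)*(-18/U) = ((2*7)*8)*(-18/1) = (14*8)*(-18*1) = 112*(-18) = -2016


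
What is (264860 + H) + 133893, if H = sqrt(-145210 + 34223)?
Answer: 398753 + I*sqrt(110987) ≈ 3.9875e+5 + 333.15*I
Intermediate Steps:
H = I*sqrt(110987) (H = sqrt(-110987) = I*sqrt(110987) ≈ 333.15*I)
(264860 + H) + 133893 = (264860 + I*sqrt(110987)) + 133893 = 398753 + I*sqrt(110987)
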